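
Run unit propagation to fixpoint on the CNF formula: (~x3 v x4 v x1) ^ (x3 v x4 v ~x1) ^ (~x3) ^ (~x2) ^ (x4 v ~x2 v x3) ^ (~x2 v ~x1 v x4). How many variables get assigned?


Unit propagation repeatedly assigns the literal in any unit clause, then simplifies.
Assignments in order: x3 = F, x2 = F.
No further unit clauses remain.
Total variables assigned = 2.

2


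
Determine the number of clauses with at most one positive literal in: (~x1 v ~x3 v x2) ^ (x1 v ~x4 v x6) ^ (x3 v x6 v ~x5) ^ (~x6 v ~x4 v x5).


A Horn clause has at most one positive literal.
Clause 1: 1 positive lit(s) -> Horn
Clause 2: 2 positive lit(s) -> not Horn
Clause 3: 2 positive lit(s) -> not Horn
Clause 4: 1 positive lit(s) -> Horn
Total Horn clauses = 2.

2


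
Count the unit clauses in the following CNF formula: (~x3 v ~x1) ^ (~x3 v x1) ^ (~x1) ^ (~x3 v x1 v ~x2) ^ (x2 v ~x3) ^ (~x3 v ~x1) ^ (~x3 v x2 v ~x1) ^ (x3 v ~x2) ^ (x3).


A unit clause contains exactly one literal.
Unit clauses found: (~x1), (x3).
Count = 2.

2


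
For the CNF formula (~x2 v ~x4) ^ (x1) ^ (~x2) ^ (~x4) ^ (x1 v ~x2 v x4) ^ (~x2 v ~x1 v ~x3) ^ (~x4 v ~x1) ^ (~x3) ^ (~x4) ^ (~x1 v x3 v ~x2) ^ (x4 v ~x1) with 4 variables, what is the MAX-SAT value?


Enumerate all 16 truth assignments.
For each, count how many of the 11 clauses are satisfied.
The formula is not fully satisfiable, so the maximum is below 11.
Maximum simultaneously satisfiable clauses = 10.

10


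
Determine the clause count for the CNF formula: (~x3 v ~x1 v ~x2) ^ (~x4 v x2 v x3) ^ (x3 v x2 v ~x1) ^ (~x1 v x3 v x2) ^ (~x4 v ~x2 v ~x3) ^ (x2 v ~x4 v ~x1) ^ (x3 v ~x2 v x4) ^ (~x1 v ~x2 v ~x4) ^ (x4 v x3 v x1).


Each group enclosed in parentheses joined by ^ is one clause.
Counting the conjuncts: 9 clauses.

9


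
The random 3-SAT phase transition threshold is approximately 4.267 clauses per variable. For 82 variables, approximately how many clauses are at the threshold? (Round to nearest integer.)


The 3-SAT phase transition occurs at approximately 4.267 clauses per variable.
m = 4.267 * 82 = 349.894.
Rounded to nearest integer: 350.

350


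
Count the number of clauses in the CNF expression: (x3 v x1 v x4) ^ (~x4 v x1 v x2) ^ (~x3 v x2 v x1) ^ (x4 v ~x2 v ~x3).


Each group enclosed in parentheses joined by ^ is one clause.
Counting the conjuncts: 4 clauses.

4


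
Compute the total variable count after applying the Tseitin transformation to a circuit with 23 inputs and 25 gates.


The Tseitin transformation introduces one auxiliary variable per gate.
Total variables = inputs + gates = 23 + 25 = 48.

48


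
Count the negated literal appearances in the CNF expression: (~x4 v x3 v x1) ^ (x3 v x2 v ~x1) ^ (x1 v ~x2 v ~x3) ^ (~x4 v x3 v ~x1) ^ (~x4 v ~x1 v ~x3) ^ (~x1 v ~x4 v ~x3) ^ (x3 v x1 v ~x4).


Scan each clause for negated literals.
Clause 1: 1 negative; Clause 2: 1 negative; Clause 3: 2 negative; Clause 4: 2 negative; Clause 5: 3 negative; Clause 6: 3 negative; Clause 7: 1 negative.
Total negative literal occurrences = 13.

13


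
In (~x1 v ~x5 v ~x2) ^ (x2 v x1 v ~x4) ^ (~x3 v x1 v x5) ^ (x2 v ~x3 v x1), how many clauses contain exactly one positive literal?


A definite clause has exactly one positive literal.
Clause 1: 0 positive -> not definite
Clause 2: 2 positive -> not definite
Clause 3: 2 positive -> not definite
Clause 4: 2 positive -> not definite
Definite clause count = 0.

0


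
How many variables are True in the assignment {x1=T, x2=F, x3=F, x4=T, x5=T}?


The weight is the number of variables assigned True.
True variables: x1, x4, x5.
Weight = 3.

3


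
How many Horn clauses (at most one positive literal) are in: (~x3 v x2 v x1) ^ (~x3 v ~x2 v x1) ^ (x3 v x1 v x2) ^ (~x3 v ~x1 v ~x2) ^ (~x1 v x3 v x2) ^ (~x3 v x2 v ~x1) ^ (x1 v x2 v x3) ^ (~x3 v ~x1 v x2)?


A Horn clause has at most one positive literal.
Clause 1: 2 positive lit(s) -> not Horn
Clause 2: 1 positive lit(s) -> Horn
Clause 3: 3 positive lit(s) -> not Horn
Clause 4: 0 positive lit(s) -> Horn
Clause 5: 2 positive lit(s) -> not Horn
Clause 6: 1 positive lit(s) -> Horn
Clause 7: 3 positive lit(s) -> not Horn
Clause 8: 1 positive lit(s) -> Horn
Total Horn clauses = 4.

4


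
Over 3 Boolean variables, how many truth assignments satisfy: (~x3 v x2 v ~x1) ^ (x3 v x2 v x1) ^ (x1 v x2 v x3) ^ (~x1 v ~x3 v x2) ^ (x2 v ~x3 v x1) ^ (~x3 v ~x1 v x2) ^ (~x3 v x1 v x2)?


Enumerate all 8 truth assignments over 3 variables.
Test each against every clause.
Satisfying assignments found: 5.

5


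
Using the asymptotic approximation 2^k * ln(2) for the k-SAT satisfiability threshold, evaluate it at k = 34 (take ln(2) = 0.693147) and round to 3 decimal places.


Using the asymptotic formula: threshold ~ 2^k * ln(2).
2^34 = 17179869184.
17179869184 * 0.693147 = 11908174785.282.

11908174785.282


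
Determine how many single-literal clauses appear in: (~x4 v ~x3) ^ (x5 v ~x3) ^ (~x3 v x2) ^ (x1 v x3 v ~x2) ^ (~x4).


A unit clause contains exactly one literal.
Unit clauses found: (~x4).
Count = 1.

1


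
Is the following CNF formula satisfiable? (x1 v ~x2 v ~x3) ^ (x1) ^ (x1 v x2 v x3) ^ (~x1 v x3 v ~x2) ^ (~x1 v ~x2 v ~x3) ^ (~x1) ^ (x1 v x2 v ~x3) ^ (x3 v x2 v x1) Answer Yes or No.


Check all 8 possible truth assignments.
Number of satisfying assignments found: 0.
The formula is unsatisfiable.

No


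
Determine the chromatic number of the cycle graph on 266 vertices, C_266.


A cycle on an even number of vertices is bipartite: alternate two colors around the cycle.
Since 266 is even, two colors suffice, and at least two are needed because the graph has edges.
Chromatic number = 2.

2


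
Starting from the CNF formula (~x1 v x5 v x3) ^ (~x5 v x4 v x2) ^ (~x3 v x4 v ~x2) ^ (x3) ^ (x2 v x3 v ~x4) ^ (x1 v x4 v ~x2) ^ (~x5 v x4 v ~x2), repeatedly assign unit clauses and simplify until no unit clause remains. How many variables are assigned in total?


Unit propagation repeatedly assigns the literal in any unit clause, then simplifies.
Assignments in order: x3 = T.
No further unit clauses remain.
Total variables assigned = 1.

1


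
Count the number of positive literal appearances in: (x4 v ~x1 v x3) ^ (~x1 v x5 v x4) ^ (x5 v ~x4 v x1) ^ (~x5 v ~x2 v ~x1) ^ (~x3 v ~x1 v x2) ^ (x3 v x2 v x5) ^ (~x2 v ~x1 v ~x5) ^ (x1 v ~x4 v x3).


Scan each clause for unnegated literals.
Clause 1: 2 positive; Clause 2: 2 positive; Clause 3: 2 positive; Clause 4: 0 positive; Clause 5: 1 positive; Clause 6: 3 positive; Clause 7: 0 positive; Clause 8: 2 positive.
Total positive literal occurrences = 12.

12


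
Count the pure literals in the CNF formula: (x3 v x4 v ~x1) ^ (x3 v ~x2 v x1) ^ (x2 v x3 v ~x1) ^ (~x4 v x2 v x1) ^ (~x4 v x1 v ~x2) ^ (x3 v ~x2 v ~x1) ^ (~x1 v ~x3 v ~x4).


A pure literal appears in only one polarity across all clauses.
No pure literals found.
Count = 0.

0


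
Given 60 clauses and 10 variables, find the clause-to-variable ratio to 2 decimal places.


Clause-to-variable ratio = clauses / variables.
60 / 10 = 6.0.

6.0


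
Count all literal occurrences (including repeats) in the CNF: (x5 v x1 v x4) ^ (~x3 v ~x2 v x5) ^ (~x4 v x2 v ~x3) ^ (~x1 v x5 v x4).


Clause lengths: 3, 3, 3, 3.
Sum = 3 + 3 + 3 + 3 = 12.

12


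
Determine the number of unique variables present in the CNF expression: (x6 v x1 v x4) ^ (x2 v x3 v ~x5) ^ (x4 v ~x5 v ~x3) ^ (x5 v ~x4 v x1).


Identify each distinct variable in the formula.
Variables found: x1, x2, x3, x4, x5, x6.
Total distinct variables = 6.

6


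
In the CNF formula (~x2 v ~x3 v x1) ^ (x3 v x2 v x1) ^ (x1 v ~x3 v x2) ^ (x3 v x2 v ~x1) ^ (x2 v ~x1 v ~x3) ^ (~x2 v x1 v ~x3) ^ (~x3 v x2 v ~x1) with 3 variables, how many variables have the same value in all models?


Find all satisfying assignments: 3 model(s).
Check which variables have the same value in every model.
Fixed variables: x2=T.
Backbone size = 1.

1


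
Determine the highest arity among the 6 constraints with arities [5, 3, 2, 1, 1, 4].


The arities are: 5, 3, 2, 1, 1, 4.
Scan for the maximum value.
Maximum arity = 5.

5


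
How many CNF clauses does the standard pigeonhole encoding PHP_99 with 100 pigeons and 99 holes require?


The PHP encoding has two parts:
1) At-least-one-hole clauses: 100 (one per pigeon, each with 99 literals).
2) At-most-one-pigeon-per-hole clauses: 99 holes * C(100,2) = 99 * 4950 = 490050.
Total clauses = 100 + 490050 = 490150.

490150


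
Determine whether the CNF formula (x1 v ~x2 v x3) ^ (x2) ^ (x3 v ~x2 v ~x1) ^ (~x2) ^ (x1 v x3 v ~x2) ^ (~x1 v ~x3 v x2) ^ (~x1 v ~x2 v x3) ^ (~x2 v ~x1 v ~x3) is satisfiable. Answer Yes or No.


Check all 8 possible truth assignments.
Number of satisfying assignments found: 0.
The formula is unsatisfiable.

No


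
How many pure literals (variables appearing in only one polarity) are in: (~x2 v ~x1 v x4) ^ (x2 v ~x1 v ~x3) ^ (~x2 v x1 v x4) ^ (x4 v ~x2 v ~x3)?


A pure literal appears in only one polarity across all clauses.
Pure literals: x3 (negative only), x4 (positive only).
Count = 2.

2


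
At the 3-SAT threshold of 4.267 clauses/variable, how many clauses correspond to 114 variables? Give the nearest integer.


The 3-SAT phase transition occurs at approximately 4.267 clauses per variable.
m = 4.267 * 114 = 486.438.
Rounded to nearest integer: 486.

486


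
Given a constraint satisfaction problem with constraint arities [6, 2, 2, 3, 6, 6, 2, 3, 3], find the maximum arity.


The arities are: 6, 2, 2, 3, 6, 6, 2, 3, 3.
Scan for the maximum value.
Maximum arity = 6.

6


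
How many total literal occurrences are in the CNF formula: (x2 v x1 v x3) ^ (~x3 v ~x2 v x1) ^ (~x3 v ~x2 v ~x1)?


Clause lengths: 3, 3, 3.
Sum = 3 + 3 + 3 = 9.

9


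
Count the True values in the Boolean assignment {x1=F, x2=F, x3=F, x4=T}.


The weight is the number of variables assigned True.
True variables: x4.
Weight = 1.

1


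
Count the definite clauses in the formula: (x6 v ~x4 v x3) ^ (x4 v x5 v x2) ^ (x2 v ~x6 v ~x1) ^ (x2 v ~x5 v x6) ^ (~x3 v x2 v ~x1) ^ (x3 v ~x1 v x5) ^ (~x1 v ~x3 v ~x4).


A definite clause has exactly one positive literal.
Clause 1: 2 positive -> not definite
Clause 2: 3 positive -> not definite
Clause 3: 1 positive -> definite
Clause 4: 2 positive -> not definite
Clause 5: 1 positive -> definite
Clause 6: 2 positive -> not definite
Clause 7: 0 positive -> not definite
Definite clause count = 2.

2


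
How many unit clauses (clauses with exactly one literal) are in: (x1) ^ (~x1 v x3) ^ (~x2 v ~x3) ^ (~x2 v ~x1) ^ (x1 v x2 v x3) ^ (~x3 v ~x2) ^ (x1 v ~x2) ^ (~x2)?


A unit clause contains exactly one literal.
Unit clauses found: (x1), (~x2).
Count = 2.

2


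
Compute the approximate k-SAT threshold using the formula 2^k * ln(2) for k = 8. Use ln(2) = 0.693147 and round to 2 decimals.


Using the asymptotic formula: threshold ~ 2^k * ln(2).
2^8 = 256.
256 * 0.693147 = 177.45.

177.45


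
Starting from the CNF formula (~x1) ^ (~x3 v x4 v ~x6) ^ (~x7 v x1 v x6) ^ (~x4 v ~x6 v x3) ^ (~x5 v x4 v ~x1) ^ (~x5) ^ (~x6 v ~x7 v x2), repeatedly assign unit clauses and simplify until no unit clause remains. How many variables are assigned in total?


Unit propagation repeatedly assigns the literal in any unit clause, then simplifies.
Assignments in order: x1 = F, x5 = F.
No further unit clauses remain.
Total variables assigned = 2.

2


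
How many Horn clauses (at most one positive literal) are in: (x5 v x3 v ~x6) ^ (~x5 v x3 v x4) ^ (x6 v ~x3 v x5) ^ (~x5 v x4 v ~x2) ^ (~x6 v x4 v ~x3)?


A Horn clause has at most one positive literal.
Clause 1: 2 positive lit(s) -> not Horn
Clause 2: 2 positive lit(s) -> not Horn
Clause 3: 2 positive lit(s) -> not Horn
Clause 4: 1 positive lit(s) -> Horn
Clause 5: 1 positive lit(s) -> Horn
Total Horn clauses = 2.

2


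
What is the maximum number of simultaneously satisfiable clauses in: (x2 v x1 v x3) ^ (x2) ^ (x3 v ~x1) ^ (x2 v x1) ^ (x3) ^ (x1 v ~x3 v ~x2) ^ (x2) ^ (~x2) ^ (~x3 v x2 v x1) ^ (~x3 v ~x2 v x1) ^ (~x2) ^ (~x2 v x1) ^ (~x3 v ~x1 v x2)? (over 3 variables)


Enumerate all 8 truth assignments.
For each, count how many of the 13 clauses are satisfied.
The formula is not fully satisfiable, so the maximum is below 13.
Maximum simultaneously satisfiable clauses = 11.

11


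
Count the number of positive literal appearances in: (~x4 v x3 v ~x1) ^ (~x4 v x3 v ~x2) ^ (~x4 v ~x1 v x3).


Scan each clause for unnegated literals.
Clause 1: 1 positive; Clause 2: 1 positive; Clause 3: 1 positive.
Total positive literal occurrences = 3.

3


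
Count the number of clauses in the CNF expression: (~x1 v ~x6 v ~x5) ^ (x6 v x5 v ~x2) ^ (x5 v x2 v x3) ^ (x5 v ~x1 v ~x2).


Each group enclosed in parentheses joined by ^ is one clause.
Counting the conjuncts: 4 clauses.

4


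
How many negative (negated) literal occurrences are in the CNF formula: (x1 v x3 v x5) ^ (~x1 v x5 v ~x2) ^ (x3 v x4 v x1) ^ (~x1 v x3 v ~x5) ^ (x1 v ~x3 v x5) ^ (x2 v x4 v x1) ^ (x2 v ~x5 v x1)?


Scan each clause for negated literals.
Clause 1: 0 negative; Clause 2: 2 negative; Clause 3: 0 negative; Clause 4: 2 negative; Clause 5: 1 negative; Clause 6: 0 negative; Clause 7: 1 negative.
Total negative literal occurrences = 6.

6


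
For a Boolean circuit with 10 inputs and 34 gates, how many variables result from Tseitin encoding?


The Tseitin transformation introduces one auxiliary variable per gate.
Total variables = inputs + gates = 10 + 34 = 44.

44


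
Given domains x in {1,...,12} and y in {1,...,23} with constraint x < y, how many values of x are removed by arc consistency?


For the constraint x < y, x needs a supporting value in y's domain.
x can be at most 22 (one less than y's maximum).
Valid x values from domain: 12 out of 12.
Pruned = 12 - 12 = 0.

0


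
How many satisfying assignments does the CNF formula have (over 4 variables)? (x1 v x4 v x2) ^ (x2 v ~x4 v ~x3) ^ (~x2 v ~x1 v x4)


Enumerate all 16 truth assignments over 4 variables.
Test each against every clause.
Satisfying assignments found: 10.

10


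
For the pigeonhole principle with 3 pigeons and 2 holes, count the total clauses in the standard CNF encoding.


The PHP encoding has two parts:
1) At-least-one-hole clauses: 3 (one per pigeon, each with 2 literals).
2) At-most-one-pigeon-per-hole clauses: 2 holes * C(3,2) = 2 * 3 = 6.
Total clauses = 3 + 6 = 9.

9


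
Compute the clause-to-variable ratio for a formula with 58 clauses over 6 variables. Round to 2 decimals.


Clause-to-variable ratio = clauses / variables.
58 / 6 = 9.67.

9.67


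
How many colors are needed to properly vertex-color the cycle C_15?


An odd cycle cannot be 2-colored: alternating two colors around the cycle returns to the start with a conflict.
Since 15 is odd, three colors are required (and three suffice).
Chromatic number = 3.

3


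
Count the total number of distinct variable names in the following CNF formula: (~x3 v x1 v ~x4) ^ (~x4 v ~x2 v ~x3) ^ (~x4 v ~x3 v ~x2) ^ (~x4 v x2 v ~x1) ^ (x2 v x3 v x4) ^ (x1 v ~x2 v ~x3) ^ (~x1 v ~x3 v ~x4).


Identify each distinct variable in the formula.
Variables found: x1, x2, x3, x4.
Total distinct variables = 4.

4


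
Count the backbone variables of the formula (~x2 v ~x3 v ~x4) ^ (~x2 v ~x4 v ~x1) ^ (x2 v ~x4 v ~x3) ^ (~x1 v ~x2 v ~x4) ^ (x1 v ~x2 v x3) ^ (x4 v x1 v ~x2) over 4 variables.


Find all satisfying assignments: 8 model(s).
Check which variables have the same value in every model.
No variable is fixed across all models.
Backbone size = 0.

0


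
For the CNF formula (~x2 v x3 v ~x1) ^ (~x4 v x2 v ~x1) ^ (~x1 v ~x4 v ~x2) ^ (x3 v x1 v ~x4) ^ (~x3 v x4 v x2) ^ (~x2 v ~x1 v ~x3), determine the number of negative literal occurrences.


Scan each clause for negated literals.
Clause 1: 2 negative; Clause 2: 2 negative; Clause 3: 3 negative; Clause 4: 1 negative; Clause 5: 1 negative; Clause 6: 3 negative.
Total negative literal occurrences = 12.

12


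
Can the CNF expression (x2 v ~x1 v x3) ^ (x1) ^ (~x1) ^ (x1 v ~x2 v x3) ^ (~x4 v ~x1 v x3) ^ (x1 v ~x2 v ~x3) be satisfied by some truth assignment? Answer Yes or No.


Check all 16 possible truth assignments.
Number of satisfying assignments found: 0.
The formula is unsatisfiable.

No


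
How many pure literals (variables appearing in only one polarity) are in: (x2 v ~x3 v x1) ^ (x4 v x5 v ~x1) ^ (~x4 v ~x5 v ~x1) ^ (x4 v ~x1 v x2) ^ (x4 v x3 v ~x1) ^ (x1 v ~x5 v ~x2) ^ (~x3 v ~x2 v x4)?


A pure literal appears in only one polarity across all clauses.
No pure literals found.
Count = 0.

0


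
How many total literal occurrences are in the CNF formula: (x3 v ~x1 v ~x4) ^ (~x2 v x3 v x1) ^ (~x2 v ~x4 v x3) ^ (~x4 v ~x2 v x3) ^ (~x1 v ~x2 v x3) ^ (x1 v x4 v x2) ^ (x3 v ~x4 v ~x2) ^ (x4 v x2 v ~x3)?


Clause lengths: 3, 3, 3, 3, 3, 3, 3, 3.
Sum = 3 + 3 + 3 + 3 + 3 + 3 + 3 + 3 = 24.

24


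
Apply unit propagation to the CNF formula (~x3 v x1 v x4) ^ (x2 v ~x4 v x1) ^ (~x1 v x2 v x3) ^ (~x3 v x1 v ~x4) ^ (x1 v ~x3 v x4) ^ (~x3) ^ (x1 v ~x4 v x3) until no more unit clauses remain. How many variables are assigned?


Unit propagation repeatedly assigns the literal in any unit clause, then simplifies.
Assignments in order: x3 = F.
No further unit clauses remain.
Total variables assigned = 1.

1


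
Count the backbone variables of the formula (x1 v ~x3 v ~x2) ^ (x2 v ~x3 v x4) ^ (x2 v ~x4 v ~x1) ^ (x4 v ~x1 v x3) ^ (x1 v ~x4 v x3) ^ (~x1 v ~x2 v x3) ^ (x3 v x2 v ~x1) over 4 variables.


Find all satisfying assignments: 5 model(s).
Check which variables have the same value in every model.
No variable is fixed across all models.
Backbone size = 0.

0


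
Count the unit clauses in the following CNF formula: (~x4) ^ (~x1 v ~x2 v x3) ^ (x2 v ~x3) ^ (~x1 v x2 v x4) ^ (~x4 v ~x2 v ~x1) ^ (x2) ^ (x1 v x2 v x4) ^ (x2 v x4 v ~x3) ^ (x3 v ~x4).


A unit clause contains exactly one literal.
Unit clauses found: (~x4), (x2).
Count = 2.

2


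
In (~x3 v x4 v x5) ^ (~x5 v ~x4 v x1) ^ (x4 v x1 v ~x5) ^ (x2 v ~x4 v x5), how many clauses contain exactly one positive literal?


A definite clause has exactly one positive literal.
Clause 1: 2 positive -> not definite
Clause 2: 1 positive -> definite
Clause 3: 2 positive -> not definite
Clause 4: 2 positive -> not definite
Definite clause count = 1.

1


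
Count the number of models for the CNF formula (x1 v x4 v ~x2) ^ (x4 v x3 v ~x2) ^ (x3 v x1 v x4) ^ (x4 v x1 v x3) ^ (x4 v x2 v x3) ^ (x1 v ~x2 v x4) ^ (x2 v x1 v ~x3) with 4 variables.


Enumerate all 16 truth assignments over 4 variables.
Test each against every clause.
Satisfying assignments found: 9.

9


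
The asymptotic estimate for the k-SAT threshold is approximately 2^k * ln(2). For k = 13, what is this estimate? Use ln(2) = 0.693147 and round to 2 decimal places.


Using the asymptotic formula: threshold ~ 2^k * ln(2).
2^13 = 8192.
8192 * 0.693147 = 5678.26.

5678.26


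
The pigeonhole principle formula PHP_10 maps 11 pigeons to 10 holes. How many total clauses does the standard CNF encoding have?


The PHP encoding has two parts:
1) At-least-one-hole clauses: 11 (one per pigeon, each with 10 literals).
2) At-most-one-pigeon-per-hole clauses: 10 holes * C(11,2) = 10 * 55 = 550.
Total clauses = 11 + 550 = 561.

561


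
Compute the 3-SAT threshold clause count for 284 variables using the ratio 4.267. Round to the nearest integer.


The 3-SAT phase transition occurs at approximately 4.267 clauses per variable.
m = 4.267 * 284 = 1211.828.
Rounded to nearest integer: 1212.

1212


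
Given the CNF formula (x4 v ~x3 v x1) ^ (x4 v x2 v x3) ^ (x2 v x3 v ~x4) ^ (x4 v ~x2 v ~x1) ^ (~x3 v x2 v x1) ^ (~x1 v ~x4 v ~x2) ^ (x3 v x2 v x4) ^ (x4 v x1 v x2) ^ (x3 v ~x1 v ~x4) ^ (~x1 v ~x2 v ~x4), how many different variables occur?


Identify each distinct variable in the formula.
Variables found: x1, x2, x3, x4.
Total distinct variables = 4.

4


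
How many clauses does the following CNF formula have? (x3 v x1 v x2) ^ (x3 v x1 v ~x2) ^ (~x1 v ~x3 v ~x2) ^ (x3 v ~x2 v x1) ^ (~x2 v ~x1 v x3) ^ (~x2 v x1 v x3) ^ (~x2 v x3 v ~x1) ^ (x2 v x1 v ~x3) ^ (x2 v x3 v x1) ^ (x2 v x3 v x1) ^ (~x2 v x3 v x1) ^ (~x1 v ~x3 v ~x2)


Each group enclosed in parentheses joined by ^ is one clause.
Counting the conjuncts: 12 clauses.

12


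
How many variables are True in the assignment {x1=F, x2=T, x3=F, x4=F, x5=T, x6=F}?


The weight is the number of variables assigned True.
True variables: x2, x5.
Weight = 2.

2


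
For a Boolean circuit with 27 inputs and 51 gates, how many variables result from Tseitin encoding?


The Tseitin transformation introduces one auxiliary variable per gate.
Total variables = inputs + gates = 27 + 51 = 78.

78


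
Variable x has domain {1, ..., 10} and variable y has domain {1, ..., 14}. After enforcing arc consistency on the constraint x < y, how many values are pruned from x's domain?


For the constraint x < y, x needs a supporting value in y's domain.
x can be at most 13 (one less than y's maximum).
Valid x values from domain: 10 out of 10.
Pruned = 10 - 10 = 0.

0


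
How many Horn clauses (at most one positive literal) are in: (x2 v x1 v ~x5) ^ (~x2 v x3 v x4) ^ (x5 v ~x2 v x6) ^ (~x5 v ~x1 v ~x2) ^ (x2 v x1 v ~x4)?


A Horn clause has at most one positive literal.
Clause 1: 2 positive lit(s) -> not Horn
Clause 2: 2 positive lit(s) -> not Horn
Clause 3: 2 positive lit(s) -> not Horn
Clause 4: 0 positive lit(s) -> Horn
Clause 5: 2 positive lit(s) -> not Horn
Total Horn clauses = 1.

1


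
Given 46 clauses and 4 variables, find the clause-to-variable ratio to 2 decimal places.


Clause-to-variable ratio = clauses / variables.
46 / 4 = 11.5.

11.5


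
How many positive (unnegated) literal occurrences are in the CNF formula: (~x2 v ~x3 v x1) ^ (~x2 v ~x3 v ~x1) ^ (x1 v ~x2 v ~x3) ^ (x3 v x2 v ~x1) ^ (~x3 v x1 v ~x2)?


Scan each clause for unnegated literals.
Clause 1: 1 positive; Clause 2: 0 positive; Clause 3: 1 positive; Clause 4: 2 positive; Clause 5: 1 positive.
Total positive literal occurrences = 5.

5


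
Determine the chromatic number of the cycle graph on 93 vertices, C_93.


An odd cycle cannot be 2-colored: alternating two colors around the cycle returns to the start with a conflict.
Since 93 is odd, three colors are required (and three suffice).
Chromatic number = 3.

3


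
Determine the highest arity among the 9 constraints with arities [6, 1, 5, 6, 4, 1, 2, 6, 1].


The arities are: 6, 1, 5, 6, 4, 1, 2, 6, 1.
Scan for the maximum value.
Maximum arity = 6.

6


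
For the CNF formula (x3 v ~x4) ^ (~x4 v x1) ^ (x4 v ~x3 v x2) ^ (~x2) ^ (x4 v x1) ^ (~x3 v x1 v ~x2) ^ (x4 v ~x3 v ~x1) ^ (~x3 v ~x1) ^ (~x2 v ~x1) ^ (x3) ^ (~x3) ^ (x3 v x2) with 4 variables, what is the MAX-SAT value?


Enumerate all 16 truth assignments.
For each, count how many of the 12 clauses are satisfied.
The formula is not fully satisfiable, so the maximum is below 12.
Maximum simultaneously satisfiable clauses = 10.

10


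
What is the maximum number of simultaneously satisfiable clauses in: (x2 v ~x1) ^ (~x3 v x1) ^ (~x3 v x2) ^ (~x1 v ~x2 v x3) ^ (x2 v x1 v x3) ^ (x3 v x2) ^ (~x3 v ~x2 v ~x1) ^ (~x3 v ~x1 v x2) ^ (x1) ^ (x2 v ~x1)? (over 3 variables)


Enumerate all 8 truth assignments.
For each, count how many of the 10 clauses are satisfied.
The formula is not fully satisfiable, so the maximum is below 10.
Maximum simultaneously satisfiable clauses = 9.

9


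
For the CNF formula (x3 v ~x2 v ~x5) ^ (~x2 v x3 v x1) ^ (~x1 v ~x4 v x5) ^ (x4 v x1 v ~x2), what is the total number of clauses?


Each group enclosed in parentheses joined by ^ is one clause.
Counting the conjuncts: 4 clauses.

4


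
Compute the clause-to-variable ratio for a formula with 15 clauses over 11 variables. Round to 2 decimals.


Clause-to-variable ratio = clauses / variables.
15 / 11 = 1.36.

1.36


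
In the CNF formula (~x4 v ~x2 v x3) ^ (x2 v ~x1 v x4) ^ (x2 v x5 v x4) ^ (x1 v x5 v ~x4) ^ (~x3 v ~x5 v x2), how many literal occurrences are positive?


Scan each clause for unnegated literals.
Clause 1: 1 positive; Clause 2: 2 positive; Clause 3: 3 positive; Clause 4: 2 positive; Clause 5: 1 positive.
Total positive literal occurrences = 9.

9


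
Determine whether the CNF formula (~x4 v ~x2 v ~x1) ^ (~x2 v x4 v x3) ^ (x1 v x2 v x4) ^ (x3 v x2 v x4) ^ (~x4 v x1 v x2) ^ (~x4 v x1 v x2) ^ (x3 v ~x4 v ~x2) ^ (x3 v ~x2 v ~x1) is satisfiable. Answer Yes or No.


Check all 16 possible truth assignments.
Number of satisfying assignments found: 6.
The formula is satisfiable.

Yes


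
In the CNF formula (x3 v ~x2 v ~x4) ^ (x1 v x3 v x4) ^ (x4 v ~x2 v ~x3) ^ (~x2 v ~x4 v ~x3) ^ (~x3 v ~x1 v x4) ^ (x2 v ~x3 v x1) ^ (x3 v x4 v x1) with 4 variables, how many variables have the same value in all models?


Find all satisfying assignments: 5 model(s).
Check which variables have the same value in every model.
No variable is fixed across all models.
Backbone size = 0.

0


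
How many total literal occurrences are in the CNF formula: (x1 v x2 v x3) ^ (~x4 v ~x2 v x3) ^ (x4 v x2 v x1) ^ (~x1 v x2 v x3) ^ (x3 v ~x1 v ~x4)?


Clause lengths: 3, 3, 3, 3, 3.
Sum = 3 + 3 + 3 + 3 + 3 = 15.

15


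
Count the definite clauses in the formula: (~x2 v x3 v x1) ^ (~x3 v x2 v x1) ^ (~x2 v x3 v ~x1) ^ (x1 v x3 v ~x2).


A definite clause has exactly one positive literal.
Clause 1: 2 positive -> not definite
Clause 2: 2 positive -> not definite
Clause 3: 1 positive -> definite
Clause 4: 2 positive -> not definite
Definite clause count = 1.

1


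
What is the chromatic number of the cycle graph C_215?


An odd cycle cannot be 2-colored: alternating two colors around the cycle returns to the start with a conflict.
Since 215 is odd, three colors are required (and three suffice).
Chromatic number = 3.

3


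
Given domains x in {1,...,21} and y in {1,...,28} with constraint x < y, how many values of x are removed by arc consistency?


For the constraint x < y, x needs a supporting value in y's domain.
x can be at most 27 (one less than y's maximum).
Valid x values from domain: 21 out of 21.
Pruned = 21 - 21 = 0.

0


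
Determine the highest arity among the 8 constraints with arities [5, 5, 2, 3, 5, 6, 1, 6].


The arities are: 5, 5, 2, 3, 5, 6, 1, 6.
Scan for the maximum value.
Maximum arity = 6.

6


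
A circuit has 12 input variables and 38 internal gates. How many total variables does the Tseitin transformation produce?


The Tseitin transformation introduces one auxiliary variable per gate.
Total variables = inputs + gates = 12 + 38 = 50.

50


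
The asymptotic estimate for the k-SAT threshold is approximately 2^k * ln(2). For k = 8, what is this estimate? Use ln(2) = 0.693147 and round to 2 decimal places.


Using the asymptotic formula: threshold ~ 2^k * ln(2).
2^8 = 256.
256 * 0.693147 = 177.45.

177.45


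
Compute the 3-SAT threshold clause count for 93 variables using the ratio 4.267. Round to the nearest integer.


The 3-SAT phase transition occurs at approximately 4.267 clauses per variable.
m = 4.267 * 93 = 396.831.
Rounded to nearest integer: 397.

397


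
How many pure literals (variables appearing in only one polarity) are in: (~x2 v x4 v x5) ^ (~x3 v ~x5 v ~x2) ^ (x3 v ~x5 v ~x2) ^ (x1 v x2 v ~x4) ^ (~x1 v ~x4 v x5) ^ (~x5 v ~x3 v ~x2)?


A pure literal appears in only one polarity across all clauses.
No pure literals found.
Count = 0.

0


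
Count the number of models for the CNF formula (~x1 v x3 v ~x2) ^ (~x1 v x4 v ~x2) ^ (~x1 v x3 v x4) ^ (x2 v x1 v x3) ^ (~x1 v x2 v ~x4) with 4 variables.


Enumerate all 16 truth assignments over 4 variables.
Test each against every clause.
Satisfying assignments found: 8.

8


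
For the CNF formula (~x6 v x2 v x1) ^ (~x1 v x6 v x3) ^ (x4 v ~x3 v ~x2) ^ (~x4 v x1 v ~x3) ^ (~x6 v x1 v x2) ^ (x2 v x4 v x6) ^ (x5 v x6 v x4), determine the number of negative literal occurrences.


Scan each clause for negated literals.
Clause 1: 1 negative; Clause 2: 1 negative; Clause 3: 2 negative; Clause 4: 2 negative; Clause 5: 1 negative; Clause 6: 0 negative; Clause 7: 0 negative.
Total negative literal occurrences = 7.

7


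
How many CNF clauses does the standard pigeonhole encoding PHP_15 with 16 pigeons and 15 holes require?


The PHP encoding has two parts:
1) At-least-one-hole clauses: 16 (one per pigeon, each with 15 literals).
2) At-most-one-pigeon-per-hole clauses: 15 holes * C(16,2) = 15 * 120 = 1800.
Total clauses = 16 + 1800 = 1816.

1816


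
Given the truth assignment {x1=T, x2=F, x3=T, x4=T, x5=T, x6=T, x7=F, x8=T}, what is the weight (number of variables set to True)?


The weight is the number of variables assigned True.
True variables: x1, x3, x4, x5, x6, x8.
Weight = 6.

6


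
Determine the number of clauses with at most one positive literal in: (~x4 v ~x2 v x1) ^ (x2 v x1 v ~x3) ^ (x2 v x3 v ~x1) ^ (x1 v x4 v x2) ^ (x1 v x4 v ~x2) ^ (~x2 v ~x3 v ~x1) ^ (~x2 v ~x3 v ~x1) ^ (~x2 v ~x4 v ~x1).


A Horn clause has at most one positive literal.
Clause 1: 1 positive lit(s) -> Horn
Clause 2: 2 positive lit(s) -> not Horn
Clause 3: 2 positive lit(s) -> not Horn
Clause 4: 3 positive lit(s) -> not Horn
Clause 5: 2 positive lit(s) -> not Horn
Clause 6: 0 positive lit(s) -> Horn
Clause 7: 0 positive lit(s) -> Horn
Clause 8: 0 positive lit(s) -> Horn
Total Horn clauses = 4.

4


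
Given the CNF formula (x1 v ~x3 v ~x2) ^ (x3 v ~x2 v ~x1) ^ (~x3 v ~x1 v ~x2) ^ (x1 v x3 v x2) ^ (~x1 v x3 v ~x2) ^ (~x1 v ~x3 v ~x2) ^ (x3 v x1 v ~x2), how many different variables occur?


Identify each distinct variable in the formula.
Variables found: x1, x2, x3.
Total distinct variables = 3.

3


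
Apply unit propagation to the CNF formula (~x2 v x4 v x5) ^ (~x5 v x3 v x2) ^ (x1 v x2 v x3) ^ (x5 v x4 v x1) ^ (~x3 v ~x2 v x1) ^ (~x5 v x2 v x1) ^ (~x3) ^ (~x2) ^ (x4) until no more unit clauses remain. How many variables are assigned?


Unit propagation repeatedly assigns the literal in any unit clause, then simplifies.
Assignments in order: x3 = F, x2 = F, x5 = F, x1 = T, x4 = T.
No further unit clauses remain.
Total variables assigned = 5.

5


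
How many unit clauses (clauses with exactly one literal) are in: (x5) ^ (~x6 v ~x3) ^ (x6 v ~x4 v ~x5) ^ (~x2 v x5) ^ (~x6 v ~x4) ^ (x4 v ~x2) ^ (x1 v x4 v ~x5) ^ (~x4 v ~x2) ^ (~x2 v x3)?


A unit clause contains exactly one literal.
Unit clauses found: (x5).
Count = 1.

1


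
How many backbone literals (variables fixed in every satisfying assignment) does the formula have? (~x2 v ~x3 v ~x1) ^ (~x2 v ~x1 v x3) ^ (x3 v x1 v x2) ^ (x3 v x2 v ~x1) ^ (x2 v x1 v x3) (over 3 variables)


Find all satisfying assignments: 4 model(s).
Check which variables have the same value in every model.
No variable is fixed across all models.
Backbone size = 0.

0


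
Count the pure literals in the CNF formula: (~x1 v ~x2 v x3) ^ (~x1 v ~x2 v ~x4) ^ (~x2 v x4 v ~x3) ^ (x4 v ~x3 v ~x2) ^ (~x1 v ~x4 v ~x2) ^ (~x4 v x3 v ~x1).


A pure literal appears in only one polarity across all clauses.
Pure literals: x1 (negative only), x2 (negative only).
Count = 2.

2


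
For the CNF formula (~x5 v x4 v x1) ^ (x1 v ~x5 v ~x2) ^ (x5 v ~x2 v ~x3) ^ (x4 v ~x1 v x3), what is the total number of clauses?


Each group enclosed in parentheses joined by ^ is one clause.
Counting the conjuncts: 4 clauses.

4


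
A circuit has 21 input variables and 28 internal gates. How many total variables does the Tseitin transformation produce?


The Tseitin transformation introduces one auxiliary variable per gate.
Total variables = inputs + gates = 21 + 28 = 49.

49


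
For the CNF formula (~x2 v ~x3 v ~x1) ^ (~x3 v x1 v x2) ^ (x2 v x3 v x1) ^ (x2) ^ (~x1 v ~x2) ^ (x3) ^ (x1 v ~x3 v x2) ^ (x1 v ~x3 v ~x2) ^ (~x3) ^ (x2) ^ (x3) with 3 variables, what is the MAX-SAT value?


Enumerate all 8 truth assignments.
For each, count how many of the 11 clauses are satisfied.
The formula is not fully satisfiable, so the maximum is below 11.
Maximum simultaneously satisfiable clauses = 9.

9


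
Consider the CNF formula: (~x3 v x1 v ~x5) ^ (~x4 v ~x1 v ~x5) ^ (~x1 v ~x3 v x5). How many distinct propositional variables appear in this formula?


Identify each distinct variable in the formula.
Variables found: x1, x3, x4, x5.
Total distinct variables = 4.

4


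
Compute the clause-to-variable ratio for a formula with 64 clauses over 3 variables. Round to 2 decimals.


Clause-to-variable ratio = clauses / variables.
64 / 3 = 21.33.

21.33


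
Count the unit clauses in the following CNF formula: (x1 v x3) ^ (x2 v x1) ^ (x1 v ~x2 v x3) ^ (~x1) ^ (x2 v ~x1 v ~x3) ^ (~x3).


A unit clause contains exactly one literal.
Unit clauses found: (~x1), (~x3).
Count = 2.

2


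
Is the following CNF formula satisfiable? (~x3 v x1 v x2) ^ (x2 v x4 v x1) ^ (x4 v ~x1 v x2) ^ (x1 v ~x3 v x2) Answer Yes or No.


Check all 16 possible truth assignments.
Number of satisfying assignments found: 11.
The formula is satisfiable.

Yes


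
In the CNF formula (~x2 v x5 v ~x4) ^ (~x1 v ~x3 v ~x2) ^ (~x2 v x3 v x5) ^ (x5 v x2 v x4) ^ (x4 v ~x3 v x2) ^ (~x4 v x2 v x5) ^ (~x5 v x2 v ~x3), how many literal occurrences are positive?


Scan each clause for unnegated literals.
Clause 1: 1 positive; Clause 2: 0 positive; Clause 3: 2 positive; Clause 4: 3 positive; Clause 5: 2 positive; Clause 6: 2 positive; Clause 7: 1 positive.
Total positive literal occurrences = 11.

11


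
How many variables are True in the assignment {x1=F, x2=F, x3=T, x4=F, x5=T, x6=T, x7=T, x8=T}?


The weight is the number of variables assigned True.
True variables: x3, x5, x6, x7, x8.
Weight = 5.

5


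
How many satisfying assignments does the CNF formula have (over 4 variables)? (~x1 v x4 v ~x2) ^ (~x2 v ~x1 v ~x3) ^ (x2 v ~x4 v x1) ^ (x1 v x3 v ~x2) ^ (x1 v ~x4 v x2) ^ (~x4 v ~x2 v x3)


Enumerate all 16 truth assignments over 4 variables.
Test each against every clause.
Satisfying assignments found: 8.

8


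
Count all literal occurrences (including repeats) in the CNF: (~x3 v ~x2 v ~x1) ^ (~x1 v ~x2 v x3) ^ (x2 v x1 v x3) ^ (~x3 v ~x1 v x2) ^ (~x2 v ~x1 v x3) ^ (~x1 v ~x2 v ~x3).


Clause lengths: 3, 3, 3, 3, 3, 3.
Sum = 3 + 3 + 3 + 3 + 3 + 3 = 18.

18


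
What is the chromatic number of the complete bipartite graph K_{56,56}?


K_{56,56} is bipartite by definition: the two parts are independent sets, with every edge crossing between them.
Color all vertices in one part with color 1 and all vertices in the other part with color 2.
Since the graph has at least one edge, one color does not suffice.
Chromatic number = 2.

2


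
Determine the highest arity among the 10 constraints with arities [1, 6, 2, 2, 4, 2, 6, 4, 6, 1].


The arities are: 1, 6, 2, 2, 4, 2, 6, 4, 6, 1.
Scan for the maximum value.
Maximum arity = 6.

6


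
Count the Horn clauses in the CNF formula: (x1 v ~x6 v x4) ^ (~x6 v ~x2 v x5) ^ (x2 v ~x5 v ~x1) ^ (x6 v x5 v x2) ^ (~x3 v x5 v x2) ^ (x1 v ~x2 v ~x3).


A Horn clause has at most one positive literal.
Clause 1: 2 positive lit(s) -> not Horn
Clause 2: 1 positive lit(s) -> Horn
Clause 3: 1 positive lit(s) -> Horn
Clause 4: 3 positive lit(s) -> not Horn
Clause 5: 2 positive lit(s) -> not Horn
Clause 6: 1 positive lit(s) -> Horn
Total Horn clauses = 3.

3


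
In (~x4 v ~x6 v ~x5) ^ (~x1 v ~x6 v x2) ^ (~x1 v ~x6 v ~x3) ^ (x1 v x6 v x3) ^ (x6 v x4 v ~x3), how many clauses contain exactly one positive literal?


A definite clause has exactly one positive literal.
Clause 1: 0 positive -> not definite
Clause 2: 1 positive -> definite
Clause 3: 0 positive -> not definite
Clause 4: 3 positive -> not definite
Clause 5: 2 positive -> not definite
Definite clause count = 1.

1


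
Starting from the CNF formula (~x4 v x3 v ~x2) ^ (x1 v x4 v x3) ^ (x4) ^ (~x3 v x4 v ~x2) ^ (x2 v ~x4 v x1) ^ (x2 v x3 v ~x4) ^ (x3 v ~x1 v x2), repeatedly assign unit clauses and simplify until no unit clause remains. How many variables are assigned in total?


Unit propagation repeatedly assigns the literal in any unit clause, then simplifies.
Assignments in order: x4 = T.
No further unit clauses remain.
Total variables assigned = 1.

1


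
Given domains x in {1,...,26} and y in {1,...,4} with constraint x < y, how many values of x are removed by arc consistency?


For the constraint x < y, x needs a supporting value in y's domain.
x can be at most 3 (one less than y's maximum).
Valid x values from domain: 3 out of 26.
Pruned = 26 - 3 = 23.

23


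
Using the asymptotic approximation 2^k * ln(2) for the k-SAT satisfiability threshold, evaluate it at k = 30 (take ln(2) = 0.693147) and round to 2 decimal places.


Using the asymptotic formula: threshold ~ 2^k * ln(2).
2^30 = 1073741824.
1073741824 * 0.693147 = 744260924.08.

744260924.08


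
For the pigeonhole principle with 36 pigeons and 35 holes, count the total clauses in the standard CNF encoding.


The PHP encoding has two parts:
1) At-least-one-hole clauses: 36 (one per pigeon, each with 35 literals).
2) At-most-one-pigeon-per-hole clauses: 35 holes * C(36,2) = 35 * 630 = 22050.
Total clauses = 36 + 22050 = 22086.

22086


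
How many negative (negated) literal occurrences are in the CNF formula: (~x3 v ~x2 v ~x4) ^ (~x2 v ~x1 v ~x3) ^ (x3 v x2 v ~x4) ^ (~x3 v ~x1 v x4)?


Scan each clause for negated literals.
Clause 1: 3 negative; Clause 2: 3 negative; Clause 3: 1 negative; Clause 4: 2 negative.
Total negative literal occurrences = 9.

9


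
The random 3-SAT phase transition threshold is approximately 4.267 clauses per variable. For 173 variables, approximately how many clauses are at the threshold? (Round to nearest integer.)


The 3-SAT phase transition occurs at approximately 4.267 clauses per variable.
m = 4.267 * 173 = 738.191.
Rounded to nearest integer: 738.

738


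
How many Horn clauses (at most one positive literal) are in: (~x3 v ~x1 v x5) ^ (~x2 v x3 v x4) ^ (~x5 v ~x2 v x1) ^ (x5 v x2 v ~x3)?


A Horn clause has at most one positive literal.
Clause 1: 1 positive lit(s) -> Horn
Clause 2: 2 positive lit(s) -> not Horn
Clause 3: 1 positive lit(s) -> Horn
Clause 4: 2 positive lit(s) -> not Horn
Total Horn clauses = 2.

2


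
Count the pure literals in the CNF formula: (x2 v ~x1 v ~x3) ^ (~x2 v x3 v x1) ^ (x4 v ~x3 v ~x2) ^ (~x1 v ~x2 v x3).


A pure literal appears in only one polarity across all clauses.
Pure literals: x4 (positive only).
Count = 1.

1


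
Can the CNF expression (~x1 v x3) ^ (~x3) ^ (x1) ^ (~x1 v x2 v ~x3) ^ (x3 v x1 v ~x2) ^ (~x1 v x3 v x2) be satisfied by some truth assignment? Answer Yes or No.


Check all 8 possible truth assignments.
Number of satisfying assignments found: 0.
The formula is unsatisfiable.

No


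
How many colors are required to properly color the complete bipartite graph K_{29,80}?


K_{29,80} is bipartite by definition: the two parts are independent sets, with every edge crossing between them.
Color all vertices in one part with color 1 and all vertices in the other part with color 2.
Since the graph has at least one edge, one color does not suffice.
Chromatic number = 2.

2


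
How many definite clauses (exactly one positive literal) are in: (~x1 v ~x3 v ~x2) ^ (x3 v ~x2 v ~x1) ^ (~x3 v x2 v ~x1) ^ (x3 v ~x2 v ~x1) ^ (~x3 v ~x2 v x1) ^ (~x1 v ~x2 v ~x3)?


A definite clause has exactly one positive literal.
Clause 1: 0 positive -> not definite
Clause 2: 1 positive -> definite
Clause 3: 1 positive -> definite
Clause 4: 1 positive -> definite
Clause 5: 1 positive -> definite
Clause 6: 0 positive -> not definite
Definite clause count = 4.

4


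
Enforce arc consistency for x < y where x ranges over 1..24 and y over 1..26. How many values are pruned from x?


For the constraint x < y, x needs a supporting value in y's domain.
x can be at most 25 (one less than y's maximum).
Valid x values from domain: 24 out of 24.
Pruned = 24 - 24 = 0.

0


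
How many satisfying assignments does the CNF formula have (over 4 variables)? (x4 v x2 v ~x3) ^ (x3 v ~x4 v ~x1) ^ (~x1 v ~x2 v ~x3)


Enumerate all 16 truth assignments over 4 variables.
Test each against every clause.
Satisfying assignments found: 10.

10
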